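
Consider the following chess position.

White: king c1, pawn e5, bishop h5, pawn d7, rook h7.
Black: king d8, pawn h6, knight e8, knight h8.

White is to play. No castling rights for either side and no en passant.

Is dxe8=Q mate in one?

After dxe8=Q: black king on d8; in check: yes, from the white queen on e8.
King squares — c7: attacked by Rh7; d7: attacked by Rh7; e7: attacked by Rh7; c8: attacked by Qe8; e8: attacked by Bh5.
Black has no legal moves → checkmate.

yes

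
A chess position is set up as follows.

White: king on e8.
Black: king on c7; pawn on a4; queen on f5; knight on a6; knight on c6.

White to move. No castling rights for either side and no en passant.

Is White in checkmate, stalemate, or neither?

White to move; white king on e8.
In check: no.
King squares — d7: attacked by Qf5; e7: attacked by Nc6; f7: attacked by Qf5; d8: attacked by Nc6; f8: attacked by Qf5.
Legal moves for White: none.
Not in check and no legal moves → stalemate.

stalemate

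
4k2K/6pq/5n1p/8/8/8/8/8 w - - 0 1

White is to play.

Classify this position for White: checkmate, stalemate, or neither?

checkmate

White to move; white king on h8.
In check: yes, from the black queen on h7.
King squares — g7: attacked by Qh7; h7: attacked by Nf6; g8: attacked by Nf6.
Legal moves for White: none.
In check with no legal moves → checkmate.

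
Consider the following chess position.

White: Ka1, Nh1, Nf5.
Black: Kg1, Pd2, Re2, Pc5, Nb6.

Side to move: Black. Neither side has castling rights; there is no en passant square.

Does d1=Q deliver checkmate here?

After d1=Q: white king on a1; in check: yes, from the black queen on d1.
King squares — b1: attacked by Qd1; a2: attacked by Re2; b2: attacked by Re2.
White has no legal moves → checkmate.

yes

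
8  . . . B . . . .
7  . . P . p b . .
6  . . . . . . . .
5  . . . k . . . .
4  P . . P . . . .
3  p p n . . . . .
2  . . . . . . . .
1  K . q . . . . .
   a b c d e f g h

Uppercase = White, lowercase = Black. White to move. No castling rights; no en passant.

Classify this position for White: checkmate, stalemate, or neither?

checkmate

White to move; white king on a1.
In check: yes, from the black queen on c1.
King squares — b1: attacked by Qc1; a2: attacked by Pb3; b2: attacked by Qc1.
Legal moves for White: none.
In check with no legal moves → checkmate.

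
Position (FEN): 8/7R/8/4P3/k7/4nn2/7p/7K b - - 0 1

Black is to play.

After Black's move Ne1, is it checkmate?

no

After Ne1: white king on h1; in check: no.
White is not in check, so this cannot be checkmate.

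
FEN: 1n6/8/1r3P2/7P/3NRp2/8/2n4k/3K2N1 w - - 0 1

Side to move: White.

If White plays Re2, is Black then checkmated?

no

After Re2: black king on h2; in check: yes, from the white rook on e2.
Black has 3 legal replies: Kg3, Kh1, Kxg1.
In check but a legal move exists → not checkmate.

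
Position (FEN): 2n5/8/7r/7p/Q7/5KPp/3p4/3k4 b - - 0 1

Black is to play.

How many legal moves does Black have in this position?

Black to move; king on d1.
In check: yes, from the white queen on a4.
Legal moves: Ke1, Kc1.
Count: 2.

2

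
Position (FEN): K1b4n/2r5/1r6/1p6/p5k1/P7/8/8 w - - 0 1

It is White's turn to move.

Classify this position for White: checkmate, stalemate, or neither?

White to move; white king on a8.
In check: no.
King squares — a7: attacked by Rc7; b7: attacked by Rb6; b8: attacked by Rb6.
Legal moves for White: none.
Not in check and no legal moves → stalemate.

stalemate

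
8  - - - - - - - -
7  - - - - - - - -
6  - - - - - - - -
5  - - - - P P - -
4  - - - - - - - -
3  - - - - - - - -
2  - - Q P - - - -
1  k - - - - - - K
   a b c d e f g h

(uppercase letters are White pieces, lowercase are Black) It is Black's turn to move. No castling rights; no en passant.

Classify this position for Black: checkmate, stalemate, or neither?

stalemate

Black to move; black king on a1.
In check: no.
King squares — b1: attacked by Qc2; a2: attacked by Qc2; b2: attacked by Qc2.
Legal moves for Black: none.
Not in check and no legal moves → stalemate.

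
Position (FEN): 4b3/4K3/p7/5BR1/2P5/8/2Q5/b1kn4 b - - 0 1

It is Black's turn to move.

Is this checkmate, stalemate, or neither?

checkmate

Black to move; black king on c1.
In check: yes, from the white queen on c2.
King squares — b1: attacked by Qc2; d1: own knight; b2: attacked by Qc2; c2: attacked by Bf5; d2: attacked by Qc2.
Legal moves for Black: none.
In check with no legal moves → checkmate.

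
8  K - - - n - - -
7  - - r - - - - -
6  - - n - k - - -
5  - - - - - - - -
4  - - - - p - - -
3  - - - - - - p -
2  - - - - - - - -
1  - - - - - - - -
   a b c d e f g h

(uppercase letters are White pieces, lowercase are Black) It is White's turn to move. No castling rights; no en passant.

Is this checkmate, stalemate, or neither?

stalemate

White to move; white king on a8.
In check: no.
King squares — a7: attacked by Nc6; b7: attacked by Rc7; b8: attacked by Nc6.
Legal moves for White: none.
Not in check and no legal moves → stalemate.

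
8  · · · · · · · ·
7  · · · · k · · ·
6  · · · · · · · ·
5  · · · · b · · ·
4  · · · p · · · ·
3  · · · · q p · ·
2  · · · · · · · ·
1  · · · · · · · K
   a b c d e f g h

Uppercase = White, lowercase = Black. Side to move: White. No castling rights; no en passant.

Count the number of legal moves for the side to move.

White to move; king on h1.
In check: no.
Legal moves: none.
Count: 0.

0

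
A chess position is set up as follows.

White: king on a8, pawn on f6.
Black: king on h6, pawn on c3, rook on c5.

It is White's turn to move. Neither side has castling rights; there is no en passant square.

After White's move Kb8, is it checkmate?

no

After Kb8: black king on h6; in check: no.
Black is not in check, so this cannot be checkmate.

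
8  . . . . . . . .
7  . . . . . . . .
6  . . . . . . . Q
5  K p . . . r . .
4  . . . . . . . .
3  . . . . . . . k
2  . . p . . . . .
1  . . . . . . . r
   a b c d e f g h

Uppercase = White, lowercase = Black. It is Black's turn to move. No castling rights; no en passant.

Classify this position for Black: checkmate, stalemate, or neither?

neither

Black to move; black king on h3.
In check: yes, from the white queen on h6.
Legal moves for Black: Kg4, Kg3, Kg2, Rh5.
Black is in check but has 4 legal moves → neither.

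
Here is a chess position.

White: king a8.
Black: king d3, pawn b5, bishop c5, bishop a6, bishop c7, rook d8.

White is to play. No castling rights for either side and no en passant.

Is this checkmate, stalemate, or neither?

checkmate

White to move; white king on a8.
In check: yes, from the black rook on d8.
King squares — a7: attacked by Bc5; b7: attacked by Ba6; b8: attacked by Bc7.
Legal moves for White: none.
In check with no legal moves → checkmate.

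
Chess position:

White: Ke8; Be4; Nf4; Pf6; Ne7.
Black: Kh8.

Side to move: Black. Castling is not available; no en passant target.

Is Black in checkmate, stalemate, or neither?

stalemate

Black to move; black king on h8.
In check: no.
King squares — g7: attacked by Pf6; h7: attacked by Be4; g8: attacked by Ne7.
Legal moves for Black: none.
Not in check and no legal moves → stalemate.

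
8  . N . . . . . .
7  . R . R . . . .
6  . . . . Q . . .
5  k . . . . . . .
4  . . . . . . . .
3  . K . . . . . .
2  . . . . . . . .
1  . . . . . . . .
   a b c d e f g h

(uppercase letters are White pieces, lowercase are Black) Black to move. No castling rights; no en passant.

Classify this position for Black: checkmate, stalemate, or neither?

stalemate

Black to move; black king on a5.
In check: no.
King squares — a4: attacked by Kb3; b4: attacked by Kb3; b5: attacked by Rb7; a6: attacked by Qe6; b6: attacked by Qe6.
Legal moves for Black: none.
Not in check and no legal moves → stalemate.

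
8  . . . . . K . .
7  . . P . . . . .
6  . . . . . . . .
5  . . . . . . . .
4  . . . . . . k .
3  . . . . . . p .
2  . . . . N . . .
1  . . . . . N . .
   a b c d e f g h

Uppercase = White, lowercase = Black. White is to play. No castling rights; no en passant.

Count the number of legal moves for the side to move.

19

White to move; king on f8.
In check: no.
Legal moves: Kg8, Ke8, Kg7, Kf7, Ke7, Nf4, Nd4, Nexg3, Nc3, Ng1, Nc1, Nfxg3, Ne3+, Nh2+, Nd2, c8=Q+, c8=R, c8=B+, c8=N.
Count: 19.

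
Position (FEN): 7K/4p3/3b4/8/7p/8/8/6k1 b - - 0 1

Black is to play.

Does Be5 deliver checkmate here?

After Be5: white king on h8; in check: yes, from the black bishop on e5.
White has 2 legal replies: Kg8, Kh7.
In check but a legal move exists → not checkmate.

no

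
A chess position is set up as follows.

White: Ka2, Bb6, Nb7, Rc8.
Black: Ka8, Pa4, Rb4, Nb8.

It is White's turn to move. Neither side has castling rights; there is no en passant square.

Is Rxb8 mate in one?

no

After Rxb8: black king on a8; in check: yes, from the white rook on b8.
Black has 1 legal reply: Kxb8.
In check but a legal move exists → not checkmate.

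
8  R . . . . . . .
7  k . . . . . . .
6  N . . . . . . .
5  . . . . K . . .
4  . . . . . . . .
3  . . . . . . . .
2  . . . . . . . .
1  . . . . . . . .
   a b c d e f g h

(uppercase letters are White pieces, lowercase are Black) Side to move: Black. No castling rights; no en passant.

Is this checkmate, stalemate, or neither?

Black to move; black king on a7.
In check: yes, from the white rook on a8.
Legal moves for Black: Kxa8, Kb7, Kb6.
Black is in check but has 3 legal moves → neither.

neither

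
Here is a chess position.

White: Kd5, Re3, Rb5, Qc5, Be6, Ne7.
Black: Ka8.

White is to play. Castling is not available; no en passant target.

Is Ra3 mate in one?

yes

After Ra3: black king on a8; in check: yes, from the white rook on a3.
King squares — a7: attacked by Ra3; b7: attacked by Rb5; b8: attacked by Rb5.
Black has no legal moves → checkmate.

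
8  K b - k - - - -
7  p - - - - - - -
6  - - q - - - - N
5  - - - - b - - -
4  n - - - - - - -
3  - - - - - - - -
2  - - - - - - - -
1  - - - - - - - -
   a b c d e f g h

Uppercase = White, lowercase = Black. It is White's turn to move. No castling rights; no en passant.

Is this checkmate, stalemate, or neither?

checkmate

White to move; white king on a8.
In check: yes, from the black queen on c6.
King squares — a7: attacked by Bb8; b7: attacked by Qc6; b8: attacked by Be5.
Legal moves for White: none.
In check with no legal moves → checkmate.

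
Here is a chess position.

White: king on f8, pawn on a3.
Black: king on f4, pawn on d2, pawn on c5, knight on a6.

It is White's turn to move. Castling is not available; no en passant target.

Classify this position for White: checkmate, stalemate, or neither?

neither

White to move; white king on f8.
In check: no.
Legal moves for White: Kg8, Ke8, Kg7, Kf7, Ke7, a4.
White has 6 legal moves and is not in check → neither.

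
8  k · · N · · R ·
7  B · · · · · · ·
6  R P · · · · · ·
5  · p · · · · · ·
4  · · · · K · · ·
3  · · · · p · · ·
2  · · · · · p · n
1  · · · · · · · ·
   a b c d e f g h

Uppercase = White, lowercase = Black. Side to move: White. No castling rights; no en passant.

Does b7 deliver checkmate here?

After b7: black king on a8; in check: yes, from the white pawn on b7.
King squares — a7: attacked by Ra6; b7: attacked by Nd8; b8: attacked by Ba7.
Black has no legal moves → checkmate.

yes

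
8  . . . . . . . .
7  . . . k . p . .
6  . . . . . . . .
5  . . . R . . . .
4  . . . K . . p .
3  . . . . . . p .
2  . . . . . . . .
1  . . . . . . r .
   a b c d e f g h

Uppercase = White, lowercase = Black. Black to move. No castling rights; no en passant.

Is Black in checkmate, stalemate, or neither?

neither

Black to move; black king on d7.
In check: yes, from the white rook on d5.
Legal moves for Black: Ke8, Kc8, Ke7, Kc7, Ke6, Kc6.
Black is in check but has 6 legal moves → neither.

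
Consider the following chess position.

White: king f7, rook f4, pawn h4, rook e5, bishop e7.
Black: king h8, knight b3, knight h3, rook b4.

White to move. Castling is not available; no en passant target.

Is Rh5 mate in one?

After Rh5: black king on h8; in check: yes, from the white rook on h5.
King squares — g7: attacked by Kf7; h7: attacked by Rh5; g8: attacked by Kf7.
Black has no legal moves → checkmate.

yes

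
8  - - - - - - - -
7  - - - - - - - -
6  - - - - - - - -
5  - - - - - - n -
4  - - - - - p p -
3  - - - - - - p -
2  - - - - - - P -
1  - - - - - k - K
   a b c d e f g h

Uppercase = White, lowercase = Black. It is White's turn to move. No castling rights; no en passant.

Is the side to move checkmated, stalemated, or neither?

White to move; white king on h1.
In check: no.
King squares — g1: attacked by Kf1; g2: own pawn; h2: attacked by Pg3.
Legal moves for White: none.
Not in check and no legal moves → stalemate.

stalemate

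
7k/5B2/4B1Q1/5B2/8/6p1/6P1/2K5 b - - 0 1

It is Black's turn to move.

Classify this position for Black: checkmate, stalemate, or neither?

stalemate

Black to move; black king on h8.
In check: no.
King squares — g7: attacked by Qg6; h7: attacked by Qg6; g8: attacked by Qg6.
Legal moves for Black: none.
Not in check and no legal moves → stalemate.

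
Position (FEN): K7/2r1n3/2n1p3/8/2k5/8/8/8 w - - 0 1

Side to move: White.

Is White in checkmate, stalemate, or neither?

stalemate

White to move; white king on a8.
In check: no.
King squares — a7: attacked by Nc6; b7: attacked by Rc7; b8: attacked by Nc6.
Legal moves for White: none.
Not in check and no legal moves → stalemate.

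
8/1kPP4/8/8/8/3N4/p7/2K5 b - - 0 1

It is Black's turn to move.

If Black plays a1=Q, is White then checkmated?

no

After a1=Q: white king on c1; in check: yes, from the black queen on a1.
White has 2 legal replies: Kd2, Kc2.
In check but a legal move exists → not checkmate.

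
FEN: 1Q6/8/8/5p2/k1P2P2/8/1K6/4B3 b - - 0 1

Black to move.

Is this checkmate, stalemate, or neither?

Black to move; black king on a4.
In check: no.
King squares — a3: attacked by Kb2; b3: attacked by Kb2; b4: attacked by Be1; a5: attacked by Be1; b5: attacked by Pc4.
Legal moves for Black: none.
Not in check and no legal moves → stalemate.

stalemate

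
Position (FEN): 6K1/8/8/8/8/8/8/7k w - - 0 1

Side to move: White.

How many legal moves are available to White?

White to move; king on g8.
In check: no.
Legal moves: Kh8, Kf8, Kh7, Kg7, Kf7.
Count: 5.

5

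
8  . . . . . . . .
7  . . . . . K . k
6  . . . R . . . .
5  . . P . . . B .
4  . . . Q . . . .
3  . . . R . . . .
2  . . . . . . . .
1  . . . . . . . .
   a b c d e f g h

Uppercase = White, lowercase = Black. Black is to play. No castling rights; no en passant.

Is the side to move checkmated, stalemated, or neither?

stalemate

Black to move; black king on h7.
In check: no.
King squares — g6: attacked by Rd6; h6: attacked by Bg5; g7: attacked by Qd4; g8: attacked by Kf7; h8: attacked by Qd4.
Legal moves for Black: none.
Not in check and no legal moves → stalemate.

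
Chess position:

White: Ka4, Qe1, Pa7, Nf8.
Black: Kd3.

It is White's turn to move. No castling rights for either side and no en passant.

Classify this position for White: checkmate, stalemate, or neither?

neither

White to move; white king on a4.
In check: no.
Legal moves for White include: Nh7, Nd7, Ng6, Ne6, Kb5, Ka5, Kb4, Kb3, Ka3, Qe8, Qe7, Qe6, Qe5, Qa5, Qh4, Qe4+, Qb4, Qg3+, ... (list truncated; more exist).
White has legal moves and is not in check → neither.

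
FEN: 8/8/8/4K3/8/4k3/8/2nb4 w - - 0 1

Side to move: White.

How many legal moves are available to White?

White to move; king on e5.
In check: no.
Legal moves: Kf6, Ke6, Kd6, Kf5, Kd5.
Count: 5.

5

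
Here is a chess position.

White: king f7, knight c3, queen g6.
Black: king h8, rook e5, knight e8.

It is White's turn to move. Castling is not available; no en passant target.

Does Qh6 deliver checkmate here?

yes

After Qh6: black king on h8; in check: yes, from the white queen on h6.
King squares — g7: attacked by Qh6; h7: attacked by Qh6; g8: attacked by Kf7.
Black has no legal moves → checkmate.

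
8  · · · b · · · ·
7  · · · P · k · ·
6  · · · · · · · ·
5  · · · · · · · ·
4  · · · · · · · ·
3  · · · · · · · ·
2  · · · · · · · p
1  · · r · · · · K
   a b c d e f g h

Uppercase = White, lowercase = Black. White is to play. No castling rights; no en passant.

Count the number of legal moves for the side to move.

2

White to move; king on h1.
In check: yes, from the black rook on c1.
Legal moves: Kxh2, Kg2.
Count: 2.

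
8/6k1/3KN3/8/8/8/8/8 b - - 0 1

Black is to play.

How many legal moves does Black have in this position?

Black to move; king on g7.
In check: yes, from the white knight on e6.
Legal moves: Kh8, Kg8, Kh7, Kf7, Kh6, Kg6, Kf6.
Count: 7.

7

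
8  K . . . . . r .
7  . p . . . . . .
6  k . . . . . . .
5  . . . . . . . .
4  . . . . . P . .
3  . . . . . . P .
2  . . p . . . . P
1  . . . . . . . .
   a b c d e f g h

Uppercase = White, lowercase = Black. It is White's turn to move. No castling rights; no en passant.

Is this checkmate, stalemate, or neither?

White to move; white king on a8.
In check: yes, from the black rook on g8.
King squares — a7: attacked by Ka6; b7: attacked by Ka6; b8: attacked by Rg8.
Legal moves for White: none.
In check with no legal moves → checkmate.

checkmate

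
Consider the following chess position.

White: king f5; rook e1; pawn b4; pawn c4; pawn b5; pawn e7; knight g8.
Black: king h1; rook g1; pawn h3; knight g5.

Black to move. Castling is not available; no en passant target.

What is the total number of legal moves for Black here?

Black to move; king on h1.
In check: no.
Legal moves: Nh7, Nf7, Ne6, Ne4, Nf3, Kh2, Kg2, Rf1+, Rxe1, h2.
Count: 10.

10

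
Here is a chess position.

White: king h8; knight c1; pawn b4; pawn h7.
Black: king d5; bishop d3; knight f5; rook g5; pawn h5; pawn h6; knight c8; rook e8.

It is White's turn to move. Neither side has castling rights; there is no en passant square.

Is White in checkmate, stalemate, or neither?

checkmate

White to move; white king on h8.
In check: yes, from the black rook on e8.
King squares — g7: attacked by Nf5; h7: own pawn; g8: attacked by Rg5.
Legal moves for White: none.
In check with no legal moves → checkmate.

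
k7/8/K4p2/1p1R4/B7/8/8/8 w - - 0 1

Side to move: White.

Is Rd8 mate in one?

yes

After Rd8: black king on a8; in check: yes, from the white rook on d8.
King squares — a7: attacked by Ka6; b7: attacked by Ka6; b8: attacked by Rd8.
Black has no legal moves → checkmate.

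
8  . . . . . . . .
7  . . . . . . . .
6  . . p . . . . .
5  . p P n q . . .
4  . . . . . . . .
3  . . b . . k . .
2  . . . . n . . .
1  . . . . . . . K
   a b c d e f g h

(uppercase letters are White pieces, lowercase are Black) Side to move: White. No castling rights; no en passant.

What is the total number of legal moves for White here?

White to move; king on h1.
In check: no.
Legal moves: none.
Count: 0.

0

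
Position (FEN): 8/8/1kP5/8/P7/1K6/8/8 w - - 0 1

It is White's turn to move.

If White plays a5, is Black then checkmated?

After a5: black king on b6; in check: yes, from the white pawn on a5.
Black has 7 legal replies: Kc7, Ka7, Kxc6, Ka6, Kc5, Kb5, Kxa5.
In check but a legal move exists → not checkmate.

no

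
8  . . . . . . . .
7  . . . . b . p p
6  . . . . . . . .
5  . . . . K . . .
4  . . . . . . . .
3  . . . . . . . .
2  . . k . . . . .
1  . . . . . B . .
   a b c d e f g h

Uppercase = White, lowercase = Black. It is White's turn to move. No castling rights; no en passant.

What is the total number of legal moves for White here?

13

White to move; king on e5.
In check: no.
Legal moves: Ke6, Kf5, Kd5, Kf4, Ke4, Kd4, Ba6, Bb5, Bc4, Bh3, Bd3+, Bg2, Be2.
Count: 13.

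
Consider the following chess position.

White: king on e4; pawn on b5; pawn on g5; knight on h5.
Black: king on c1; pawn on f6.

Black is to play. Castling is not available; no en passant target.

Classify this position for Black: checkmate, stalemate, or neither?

Black to move; black king on c1.
In check: no.
Legal moves for Black: Kd2, Kc2, Kb2, Kd1, Kb1, fxg5, f5+.
Black has 7 legal moves and is not in check → neither.

neither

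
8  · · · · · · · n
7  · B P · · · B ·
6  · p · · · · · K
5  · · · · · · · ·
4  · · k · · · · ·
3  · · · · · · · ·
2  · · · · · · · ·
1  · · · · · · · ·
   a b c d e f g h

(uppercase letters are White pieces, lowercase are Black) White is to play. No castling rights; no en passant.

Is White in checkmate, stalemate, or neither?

White to move; white king on h6.
In check: no.
Legal moves for White include: Bxh8, Bf8, Bf6, Be5, Bd4, Bc3, Bb2, Ba1, Bc8, Ba8, Bc6, Ba6+, Bd5+, Be4, Bf3, Bg2, Bh1, Kh7, ... (list truncated; more exist).
White has legal moves and is not in check → neither.

neither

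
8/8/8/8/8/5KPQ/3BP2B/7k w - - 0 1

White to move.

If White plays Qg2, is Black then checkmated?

yes

After Qg2: black king on h1; in check: yes, from the white queen on g2.
King squares — g1: attacked by Qg2; g2: attacked by Kf3; h2: attacked by Qg2.
Black has no legal moves → checkmate.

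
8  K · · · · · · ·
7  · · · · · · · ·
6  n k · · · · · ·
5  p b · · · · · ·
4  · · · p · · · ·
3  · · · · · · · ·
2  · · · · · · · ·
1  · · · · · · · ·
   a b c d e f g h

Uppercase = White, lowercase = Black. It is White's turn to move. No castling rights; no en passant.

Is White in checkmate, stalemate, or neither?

White to move; white king on a8.
In check: no.
King squares — a7: attacked by Kb6; b7: attacked by Kb6; b8: attacked by Na6.
Legal moves for White: none.
Not in check and no legal moves → stalemate.

stalemate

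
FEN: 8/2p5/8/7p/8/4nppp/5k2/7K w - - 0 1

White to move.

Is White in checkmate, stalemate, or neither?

White to move; white king on h1.
In check: no.
King squares — g1: attacked by Kf2; g2: attacked by Kf2; h2: attacked by Pg3.
Legal moves for White: none.
Not in check and no legal moves → stalemate.

stalemate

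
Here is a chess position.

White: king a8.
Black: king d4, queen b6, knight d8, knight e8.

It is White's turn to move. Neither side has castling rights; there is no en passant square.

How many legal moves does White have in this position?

0

White to move; king on a8.
In check: no.
Legal moves: none.
Count: 0.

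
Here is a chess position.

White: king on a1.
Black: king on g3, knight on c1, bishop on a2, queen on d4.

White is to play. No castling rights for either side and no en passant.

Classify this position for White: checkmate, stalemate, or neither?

checkmate

White to move; white king on a1.
In check: yes, from the black queen on d4.
King squares — b1: attacked by Ba2; a2: attacked by Nc1; b2: attacked by Qd4.
Legal moves for White: none.
In check with no legal moves → checkmate.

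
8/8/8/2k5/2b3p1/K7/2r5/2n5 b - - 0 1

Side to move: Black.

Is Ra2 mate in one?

After Ra2: white king on a3; in check: yes, from the black rook on a2.
King squares — a2: attacked by Nc1; b2: attacked by Ra2; b3: attacked by Nc1; a4: attacked by Ra2; b4: attacked by Kc5.
White has no legal moves → checkmate.

yes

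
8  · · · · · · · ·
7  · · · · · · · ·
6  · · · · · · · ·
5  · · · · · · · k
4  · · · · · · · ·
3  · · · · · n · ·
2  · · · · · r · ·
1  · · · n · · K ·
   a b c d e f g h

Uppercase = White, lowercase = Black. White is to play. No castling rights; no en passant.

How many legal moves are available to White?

1

White to move; king on g1.
In check: yes, from the black knight on f3.
Legal moves: Kh1.
Count: 1.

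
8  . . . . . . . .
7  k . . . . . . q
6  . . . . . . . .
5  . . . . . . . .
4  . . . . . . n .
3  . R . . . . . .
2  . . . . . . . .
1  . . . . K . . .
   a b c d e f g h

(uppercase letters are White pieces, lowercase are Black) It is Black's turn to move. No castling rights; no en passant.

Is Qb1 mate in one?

no

After Qb1: white king on e1; in check: yes, from the black queen on b1.
White has 3 legal replies: Ke2, Kd2, Rxb1.
In check but a legal move exists → not checkmate.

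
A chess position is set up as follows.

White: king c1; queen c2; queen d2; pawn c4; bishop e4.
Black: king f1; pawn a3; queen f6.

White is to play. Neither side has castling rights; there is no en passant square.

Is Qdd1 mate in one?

After Qdd1: black king on f1; in check: yes, from the white queen on d1.
King squares — e1: attacked by Qd1; g1: attacked by Qd1; e2: attacked by Qd1; f2: attacked by Qc2; g2: attacked by Qc2.
Black has no legal moves → checkmate.

yes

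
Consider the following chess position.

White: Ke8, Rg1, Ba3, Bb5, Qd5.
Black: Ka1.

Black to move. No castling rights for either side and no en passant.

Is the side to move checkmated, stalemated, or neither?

checkmate

Black to move; black king on a1.
In check: yes, from the white rook on g1.
King squares — b1: attacked by Rg1; a2: attacked by Qd5; b2: attacked by Ba3.
Legal moves for Black: none.
In check with no legal moves → checkmate.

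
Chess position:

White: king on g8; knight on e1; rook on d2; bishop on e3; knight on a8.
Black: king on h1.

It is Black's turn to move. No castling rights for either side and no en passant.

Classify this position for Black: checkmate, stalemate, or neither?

Black to move; black king on h1.
In check: no.
King squares — g1: attacked by Be3; g2: attacked by Ne1; h2: attacked by Rd2.
Legal moves for Black: none.
Not in check and no legal moves → stalemate.

stalemate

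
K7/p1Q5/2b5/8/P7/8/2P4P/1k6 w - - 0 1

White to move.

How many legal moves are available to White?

4

White to move; king on a8.
In check: yes, from the black bishop on c6.
Legal moves: Kb8, Kxa7, Qb7+, Qxc6.
Count: 4.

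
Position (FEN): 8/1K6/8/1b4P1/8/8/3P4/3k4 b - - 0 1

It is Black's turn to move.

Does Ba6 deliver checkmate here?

no

After Ba6: white king on b7; in check: yes, from the black bishop on a6.
White has 7 legal replies: Kb8, Ka8, Kc7, Ka7, Kc6, Kb6, Kxa6.
In check but a legal move exists → not checkmate.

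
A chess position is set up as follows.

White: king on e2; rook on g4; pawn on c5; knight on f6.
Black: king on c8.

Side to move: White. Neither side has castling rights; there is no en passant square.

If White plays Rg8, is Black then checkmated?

no

After Rg8: black king on c8; in check: yes, from the white rook on g8.
Black has 2 legal replies: Kc7, Kb7.
In check but a legal move exists → not checkmate.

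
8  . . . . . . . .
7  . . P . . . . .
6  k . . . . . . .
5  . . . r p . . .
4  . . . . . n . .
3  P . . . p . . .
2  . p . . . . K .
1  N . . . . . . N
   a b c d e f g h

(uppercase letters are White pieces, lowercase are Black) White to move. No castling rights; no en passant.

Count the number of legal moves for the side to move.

5

White to move; king on g2.
In check: yes, from the black knight on f4.
Legal moves: Kg3, Kf3, Kh2, Kg1, Kf1.
Count: 5.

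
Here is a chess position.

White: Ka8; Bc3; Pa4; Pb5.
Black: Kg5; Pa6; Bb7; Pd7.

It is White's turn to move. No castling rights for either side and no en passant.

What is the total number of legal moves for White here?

3

White to move; king on a8.
In check: yes, from the black bishop on b7.
Legal moves: Kb8, Kxb7, Ka7.
Count: 3.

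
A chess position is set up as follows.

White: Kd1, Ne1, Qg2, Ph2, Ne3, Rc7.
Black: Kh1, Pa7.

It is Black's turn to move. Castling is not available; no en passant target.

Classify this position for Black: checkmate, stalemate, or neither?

Black to move; black king on h1.
In check: yes, from the white queen on g2.
King squares — g1: attacked by Qg2; g2: attacked by Ne1; h2: attacked by Qg2.
Legal moves for Black: none.
In check with no legal moves → checkmate.

checkmate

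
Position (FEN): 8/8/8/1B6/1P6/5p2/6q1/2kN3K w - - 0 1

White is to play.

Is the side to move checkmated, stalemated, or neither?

White to move; white king on h1.
In check: yes, from the black queen on g2.
King squares — g1: attacked by Qg2; g2: attacked by Pf3; h2: attacked by Qg2.
Legal moves for White: none.
In check with no legal moves → checkmate.

checkmate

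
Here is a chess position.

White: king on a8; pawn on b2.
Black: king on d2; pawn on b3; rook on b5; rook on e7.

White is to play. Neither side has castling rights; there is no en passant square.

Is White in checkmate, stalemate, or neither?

White to move; white king on a8.
In check: no.
King squares — a7: attacked by Re7; b7: attacked by Rb5; b8: attacked by Rb5.
Legal moves for White: none.
Not in check and no legal moves → stalemate.

stalemate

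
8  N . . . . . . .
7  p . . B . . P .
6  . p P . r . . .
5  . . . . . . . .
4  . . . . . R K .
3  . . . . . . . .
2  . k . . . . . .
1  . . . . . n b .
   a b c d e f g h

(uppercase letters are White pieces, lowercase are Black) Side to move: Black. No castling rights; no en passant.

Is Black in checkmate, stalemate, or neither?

Black to move; black king on b2.
In check: no.
Legal moves for Black include: Re8, Re7, Rh6, Rg6+, Rf6, Rd6, Rxc6, Re5, Re4, Re3, Re2, Re1, Kc3, Kb3, Ka3, Kc2, Ka2, Kc1, ... (list truncated; more exist).
Black has legal moves and is not in check → neither.

neither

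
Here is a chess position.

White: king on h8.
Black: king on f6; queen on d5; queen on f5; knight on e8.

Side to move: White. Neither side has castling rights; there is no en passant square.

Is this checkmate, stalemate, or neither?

White to move; white king on h8.
In check: no.
King squares — g7: attacked by Kf6; h7: attacked by Qf5; g8: attacked by Qd5.
Legal moves for White: none.
Not in check and no legal moves → stalemate.

stalemate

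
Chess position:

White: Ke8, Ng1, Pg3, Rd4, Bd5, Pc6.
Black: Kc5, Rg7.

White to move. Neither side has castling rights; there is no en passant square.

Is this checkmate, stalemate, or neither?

White to move; white king on e8.
In check: no.
Legal moves for White include: Kf8, Kd8, Bg8, Bf7, Be6, Be4, Bc4, Bf3, Bb3, Bg2, Ba2, Bh1, Rh4, Rg4, Rf4, Re4, Rc4+, Rb4, ... (list truncated; more exist).
White has legal moves and is not in check → neither.

neither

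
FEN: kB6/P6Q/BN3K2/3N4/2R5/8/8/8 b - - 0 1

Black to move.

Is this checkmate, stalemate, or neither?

Black to move; black king on a8.
In check: yes, from the white knight on b6.
King squares — a7: attacked by Qh7; b7: attacked by Ba6; b8: attacked by Pa7.
Legal moves for Black: none.
In check with no legal moves → checkmate.

checkmate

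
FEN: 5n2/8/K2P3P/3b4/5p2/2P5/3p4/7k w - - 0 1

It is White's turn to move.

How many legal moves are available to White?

White to move; king on a6.
In check: no.
Legal moves: Ka7, Kb6, Kb5, Ka5, h7, d7, c4.
Count: 7.

7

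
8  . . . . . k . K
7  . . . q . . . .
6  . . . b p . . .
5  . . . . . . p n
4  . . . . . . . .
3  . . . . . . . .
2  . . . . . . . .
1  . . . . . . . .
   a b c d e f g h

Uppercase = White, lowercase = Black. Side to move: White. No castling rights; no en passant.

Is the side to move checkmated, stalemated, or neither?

White to move; white king on h8.
In check: no.
King squares — g7: attacked by Nh5; h7: attacked by Qd7; g8: attacked by Kf8.
Legal moves for White: none.
Not in check and no legal moves → stalemate.

stalemate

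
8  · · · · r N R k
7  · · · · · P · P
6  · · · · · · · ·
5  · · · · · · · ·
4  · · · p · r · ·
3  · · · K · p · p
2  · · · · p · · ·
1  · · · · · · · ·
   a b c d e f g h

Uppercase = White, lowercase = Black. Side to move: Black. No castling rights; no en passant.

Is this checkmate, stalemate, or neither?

checkmate

Black to move; black king on h8.
In check: yes, from the white rook on g8.
King squares — g7: attacked by Rg8; h7: attacked by Nf8; g8: attacked by Pf7.
Legal moves for Black: none.
In check with no legal moves → checkmate.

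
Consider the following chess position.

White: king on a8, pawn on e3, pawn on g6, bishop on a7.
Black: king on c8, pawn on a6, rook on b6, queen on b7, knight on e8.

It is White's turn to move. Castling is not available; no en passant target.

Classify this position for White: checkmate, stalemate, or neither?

White to move; white king on a8.
In check: yes, from the black queen on b7.
King squares — a7: own bishop; b7: attacked by Rb6; b8: attacked by Qb7.
Legal moves for White: none.
In check with no legal moves → checkmate.

checkmate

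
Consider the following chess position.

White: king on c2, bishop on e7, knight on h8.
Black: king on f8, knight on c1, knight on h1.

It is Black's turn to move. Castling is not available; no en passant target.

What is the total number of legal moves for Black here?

Black to move; king on f8.
In check: yes, from the white bishop on e7.
Legal moves: Kg8, Ke8, Kg7, Kxe7.
Count: 4.

4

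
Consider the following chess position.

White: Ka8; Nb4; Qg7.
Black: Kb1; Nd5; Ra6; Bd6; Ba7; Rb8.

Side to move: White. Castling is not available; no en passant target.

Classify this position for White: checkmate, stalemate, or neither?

checkmate

White to move; white king on a8.
In check: yes, from the black rook on b8.
King squares — a7: attacked by Ra6; b7: attacked by Rb8; b8: attacked by Bd6.
Legal moves for White: none.
In check with no legal moves → checkmate.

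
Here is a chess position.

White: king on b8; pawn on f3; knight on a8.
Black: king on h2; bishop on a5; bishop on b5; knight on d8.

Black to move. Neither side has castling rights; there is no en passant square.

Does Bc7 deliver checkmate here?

After Bc7: white king on b8; in check: yes, from the black bishop on c7.
White has 4 legal replies: Kc8, Kxc7, Ka7, Nxc7.
In check but a legal move exists → not checkmate.

no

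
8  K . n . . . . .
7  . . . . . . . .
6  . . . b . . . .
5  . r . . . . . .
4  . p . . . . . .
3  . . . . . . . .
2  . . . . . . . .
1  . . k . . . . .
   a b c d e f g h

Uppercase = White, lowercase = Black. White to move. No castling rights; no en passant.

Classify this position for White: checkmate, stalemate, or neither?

White to move; white king on a8.
In check: no.
King squares — a7: attacked by Nc8; b7: attacked by Rb5; b8: attacked by Rb5.
Legal moves for White: none.
Not in check and no legal moves → stalemate.

stalemate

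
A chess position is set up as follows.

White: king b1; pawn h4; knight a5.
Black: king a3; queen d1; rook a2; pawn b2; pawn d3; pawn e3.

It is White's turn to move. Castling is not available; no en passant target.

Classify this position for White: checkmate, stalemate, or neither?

White to move; white king on b1.
In check: yes, from the black queen on d1.
King squares — a1: attacked by Qd1; c1: attacked by Qd1; a2: attacked by Ka3; b2: attacked by Ra2; c2: attacked by Qd1.
Legal moves for White: none.
In check with no legal moves → checkmate.

checkmate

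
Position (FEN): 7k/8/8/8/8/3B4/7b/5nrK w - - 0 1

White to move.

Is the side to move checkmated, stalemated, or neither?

checkmate

White to move; white king on h1.
In check: yes, from the black rook on g1.
King squares — g1: attacked by Bh2; g2: attacked by Rg1; h2: attacked by Nf1.
Legal moves for White: none.
In check with no legal moves → checkmate.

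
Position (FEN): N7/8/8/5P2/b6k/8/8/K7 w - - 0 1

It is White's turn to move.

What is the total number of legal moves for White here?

6

White to move; king on a1.
In check: no.
Legal moves: Nc7, Nb6, Kb2, Ka2, Kb1, f6.
Count: 6.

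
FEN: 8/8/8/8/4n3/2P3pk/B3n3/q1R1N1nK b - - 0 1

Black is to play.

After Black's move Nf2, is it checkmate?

After Nf2: white king on h1; in check: yes, from the black knight on f2.
King squares — g1: attacked by Ne2; g2: attacked by Kh3; h2: attacked by Pg3.
White has no legal moves → checkmate.

yes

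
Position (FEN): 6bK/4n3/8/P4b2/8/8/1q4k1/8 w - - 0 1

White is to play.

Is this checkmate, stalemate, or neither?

checkmate

White to move; white king on h8.
In check: yes, from the black queen on b2.
King squares — g7: attacked by Qb2; h7: attacked by Bf5; g8: attacked by Ne7.
Legal moves for White: none.
In check with no legal moves → checkmate.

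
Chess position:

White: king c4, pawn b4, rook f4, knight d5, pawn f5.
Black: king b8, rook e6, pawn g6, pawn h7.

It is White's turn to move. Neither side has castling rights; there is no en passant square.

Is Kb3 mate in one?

After Kb3: black king on b8; in check: no.
Black is not in check, so this cannot be checkmate.

no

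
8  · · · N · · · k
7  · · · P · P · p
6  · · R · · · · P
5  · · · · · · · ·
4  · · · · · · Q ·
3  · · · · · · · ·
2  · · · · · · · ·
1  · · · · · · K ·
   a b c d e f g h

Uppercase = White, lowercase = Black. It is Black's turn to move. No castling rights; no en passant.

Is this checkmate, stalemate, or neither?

stalemate

Black to move; black king on h8.
In check: no.
King squares — g7: attacked by Qg4; h7: own pawn; g8: attacked by Qg4.
Legal moves for Black: none.
Not in check and no legal moves → stalemate.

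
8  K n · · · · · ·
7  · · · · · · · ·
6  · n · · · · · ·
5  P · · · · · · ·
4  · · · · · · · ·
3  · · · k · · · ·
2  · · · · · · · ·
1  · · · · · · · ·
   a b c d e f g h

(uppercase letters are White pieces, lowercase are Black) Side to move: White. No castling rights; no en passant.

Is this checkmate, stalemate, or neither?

White to move; white king on a8.
In check: yes, from the black knight on b6.
King squares — a7: available; b7: available; b8: available.
Legal moves for White: Kxb8, Kb7, Ka7, axb6.
White is in check but has 4 legal moves → neither.

neither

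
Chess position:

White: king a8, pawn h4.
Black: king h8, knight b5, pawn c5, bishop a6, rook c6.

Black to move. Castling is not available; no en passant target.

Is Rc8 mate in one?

yes

After Rc8: white king on a8; in check: yes, from the black rook on c8.
King squares — a7: attacked by Nb5; b7: attacked by Ba6; b8: attacked by Rc8.
White has no legal moves → checkmate.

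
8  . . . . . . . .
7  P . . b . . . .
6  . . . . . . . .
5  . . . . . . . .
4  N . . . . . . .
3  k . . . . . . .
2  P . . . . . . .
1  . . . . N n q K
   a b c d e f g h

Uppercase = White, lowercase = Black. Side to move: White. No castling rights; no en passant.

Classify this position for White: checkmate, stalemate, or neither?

White to move; white king on h1.
In check: yes, from the black queen on g1.
King squares — g1: available; g2: attacked by Qg1; h2: attacked by Nf1.
Legal moves for White: Kxg1.
White is in check but has 1 legal move → neither.

neither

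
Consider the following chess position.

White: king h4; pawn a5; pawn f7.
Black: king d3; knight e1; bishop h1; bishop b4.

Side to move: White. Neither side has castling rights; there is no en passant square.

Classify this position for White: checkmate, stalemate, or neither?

neither

White to move; white king on h4.
In check: no.
Legal moves for White: Kh5, Kg5, Kg4, Kh3, Kg3, f8=Q, f8=R, f8=B, f8=N, a6.
White has 10 legal moves and is not in check → neither.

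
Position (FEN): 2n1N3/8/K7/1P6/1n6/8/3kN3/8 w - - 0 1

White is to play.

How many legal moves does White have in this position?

2

White to move; king on a6.
In check: yes, from the black knight on b4.
Legal moves: Kb7, Ka5.
Count: 2.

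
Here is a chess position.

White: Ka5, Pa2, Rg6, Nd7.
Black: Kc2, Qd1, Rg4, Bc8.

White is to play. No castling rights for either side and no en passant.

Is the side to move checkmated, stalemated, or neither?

White to move; white king on a5.
In check: no.
Legal moves for White include: Nf8, Nb8, Nf6, Nb6, Ne5, Nc5, Rg8, Rg7, Rh6, Rf6, Re6, Rd6, Rc6+, Rb6, Ra6, Rg5, Rxg4, Kb6, ... (list truncated; more exist).
White has legal moves and is not in check → neither.

neither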